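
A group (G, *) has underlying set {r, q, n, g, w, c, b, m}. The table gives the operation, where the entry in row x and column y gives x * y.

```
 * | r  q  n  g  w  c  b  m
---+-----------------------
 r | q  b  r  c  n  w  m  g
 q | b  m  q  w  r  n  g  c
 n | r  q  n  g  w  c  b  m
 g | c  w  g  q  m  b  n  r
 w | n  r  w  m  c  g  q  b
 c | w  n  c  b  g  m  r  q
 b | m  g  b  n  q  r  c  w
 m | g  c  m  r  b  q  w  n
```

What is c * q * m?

c * q = n
n * m = m
(Structurally, G here is isomorphic to the cyclic group Z_8.)

m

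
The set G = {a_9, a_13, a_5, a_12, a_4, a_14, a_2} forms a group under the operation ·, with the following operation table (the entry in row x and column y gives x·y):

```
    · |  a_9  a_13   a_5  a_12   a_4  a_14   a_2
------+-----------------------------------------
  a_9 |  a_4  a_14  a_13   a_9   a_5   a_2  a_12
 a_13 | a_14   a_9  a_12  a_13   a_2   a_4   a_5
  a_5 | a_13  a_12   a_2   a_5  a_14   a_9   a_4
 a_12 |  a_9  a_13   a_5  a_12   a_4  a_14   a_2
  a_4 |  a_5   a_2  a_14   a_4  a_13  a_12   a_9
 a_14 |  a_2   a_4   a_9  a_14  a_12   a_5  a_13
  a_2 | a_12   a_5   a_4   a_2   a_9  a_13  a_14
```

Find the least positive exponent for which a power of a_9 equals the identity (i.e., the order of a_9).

7

The identity element is a_12 (its row matches the header).
a_9^1 = a_9
a_9^2 = a_9·a_9 = a_4
a_9^3 = a_4·a_9 = a_5
a_9^4 = a_5·a_9 = a_13
a_9^5 = a_13·a_9 = a_14
a_9^6 = a_14·a_9 = a_2
a_9^7 = a_2·a_9 = a_12
The first power of a_9 equal to the identity is a_9^7, so ord(a_9) = 7.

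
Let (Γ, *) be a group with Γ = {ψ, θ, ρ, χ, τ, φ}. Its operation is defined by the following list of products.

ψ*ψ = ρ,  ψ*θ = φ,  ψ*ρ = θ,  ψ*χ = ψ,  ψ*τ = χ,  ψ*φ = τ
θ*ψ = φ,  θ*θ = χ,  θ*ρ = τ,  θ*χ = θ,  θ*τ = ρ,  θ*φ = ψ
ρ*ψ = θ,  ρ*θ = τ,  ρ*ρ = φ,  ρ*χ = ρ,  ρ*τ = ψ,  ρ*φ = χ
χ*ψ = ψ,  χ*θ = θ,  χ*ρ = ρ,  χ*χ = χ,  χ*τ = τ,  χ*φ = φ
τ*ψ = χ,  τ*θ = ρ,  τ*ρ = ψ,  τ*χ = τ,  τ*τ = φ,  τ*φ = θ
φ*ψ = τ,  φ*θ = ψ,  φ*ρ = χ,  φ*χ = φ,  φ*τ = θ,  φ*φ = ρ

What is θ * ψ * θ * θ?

θ * ψ = φ
φ * θ = ψ
ψ * θ = φ

φ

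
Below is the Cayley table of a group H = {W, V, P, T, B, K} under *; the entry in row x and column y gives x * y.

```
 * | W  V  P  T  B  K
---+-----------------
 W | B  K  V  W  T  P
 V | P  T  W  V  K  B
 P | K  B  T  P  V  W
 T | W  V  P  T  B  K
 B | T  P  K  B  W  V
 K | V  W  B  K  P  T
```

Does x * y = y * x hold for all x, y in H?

B * K = V but K * B = P.
Since B and K do not commute, H is not abelian.

No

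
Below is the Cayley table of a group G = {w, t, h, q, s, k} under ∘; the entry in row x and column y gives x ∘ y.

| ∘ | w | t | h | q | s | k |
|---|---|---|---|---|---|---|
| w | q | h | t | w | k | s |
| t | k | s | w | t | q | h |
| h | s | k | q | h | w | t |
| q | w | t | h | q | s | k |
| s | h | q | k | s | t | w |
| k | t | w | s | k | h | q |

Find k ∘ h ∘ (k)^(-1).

w

The identity is q. In row k, the entry q sits in column k, so k^(-1) = k.
k ∘ h = s
s ∘ k = w
(Structurally, G here is isomorphic to the symmetric group S_3.)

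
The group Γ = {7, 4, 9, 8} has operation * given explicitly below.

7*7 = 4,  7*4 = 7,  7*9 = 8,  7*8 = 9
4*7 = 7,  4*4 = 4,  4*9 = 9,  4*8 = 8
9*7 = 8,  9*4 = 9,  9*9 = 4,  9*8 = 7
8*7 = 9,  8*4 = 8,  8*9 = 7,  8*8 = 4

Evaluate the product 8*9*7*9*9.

8*9 = 7
7*7 = 4
4*9 = 9
9*9 = 4
(Structurally, Γ here is isomorphic to the Klein four-group V_4.)

4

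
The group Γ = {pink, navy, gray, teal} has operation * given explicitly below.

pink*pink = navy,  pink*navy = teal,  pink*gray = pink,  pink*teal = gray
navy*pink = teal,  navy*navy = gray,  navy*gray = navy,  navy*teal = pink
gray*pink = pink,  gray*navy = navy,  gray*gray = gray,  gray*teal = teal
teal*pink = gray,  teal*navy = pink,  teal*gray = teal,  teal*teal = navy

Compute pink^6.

navy

pink^1 = pink
pink^2 = pink*pink = navy
pink^3 = navy*pink = teal
pink^4 = teal*pink = gray
pink^5 = gray*pink = pink
pink^6 = pink*pink = navy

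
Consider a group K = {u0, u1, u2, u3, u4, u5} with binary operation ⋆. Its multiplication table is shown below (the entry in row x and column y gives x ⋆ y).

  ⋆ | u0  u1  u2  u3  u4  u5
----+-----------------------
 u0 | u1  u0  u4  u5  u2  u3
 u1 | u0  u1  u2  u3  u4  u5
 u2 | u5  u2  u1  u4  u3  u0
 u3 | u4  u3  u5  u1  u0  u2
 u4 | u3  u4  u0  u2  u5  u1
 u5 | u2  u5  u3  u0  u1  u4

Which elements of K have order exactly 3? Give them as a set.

Identity is u1. Compute the order of each non-identity element by repeated multiplication:
  u0: u0 → u1  (order 2)
  u2: u2 → u1  (order 2)
  u3: u3 → u1  (order 2)
  u4: u4 → u5 → u1  (order 3)
  u5: u5 → u4 → u1  (order 3)
Elements of order 3: {u4, u5}.

{u4, u5}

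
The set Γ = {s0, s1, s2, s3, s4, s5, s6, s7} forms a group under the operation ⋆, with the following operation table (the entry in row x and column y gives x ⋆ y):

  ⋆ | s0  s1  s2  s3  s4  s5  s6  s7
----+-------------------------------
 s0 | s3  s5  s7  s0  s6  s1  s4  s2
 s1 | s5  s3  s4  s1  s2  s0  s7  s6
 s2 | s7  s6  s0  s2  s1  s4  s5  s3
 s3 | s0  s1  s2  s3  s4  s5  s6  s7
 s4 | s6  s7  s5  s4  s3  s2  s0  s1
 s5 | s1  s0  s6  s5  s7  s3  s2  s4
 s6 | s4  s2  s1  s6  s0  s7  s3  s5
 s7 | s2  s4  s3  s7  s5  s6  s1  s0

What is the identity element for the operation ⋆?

The identity e satisfies e ⋆ x = x for all x, so its row in the table reproduces the column headers.
Row s3 reads: s0, s1, s2, s3, s4, s5, s6, s7 — exactly the header order. So s3 is the identity.

s3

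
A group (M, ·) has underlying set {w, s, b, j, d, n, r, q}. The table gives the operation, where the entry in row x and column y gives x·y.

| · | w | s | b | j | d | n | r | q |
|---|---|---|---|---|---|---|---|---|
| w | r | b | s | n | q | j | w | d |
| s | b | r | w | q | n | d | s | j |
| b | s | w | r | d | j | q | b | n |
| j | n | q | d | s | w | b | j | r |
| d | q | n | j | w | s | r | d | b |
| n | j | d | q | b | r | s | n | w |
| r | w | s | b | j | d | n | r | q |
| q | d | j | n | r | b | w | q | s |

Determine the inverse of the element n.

d

First locate the identity: row r matches the header, so r is the identity.
Scan row n for r: n·d = r. Hence n^(-1) = d.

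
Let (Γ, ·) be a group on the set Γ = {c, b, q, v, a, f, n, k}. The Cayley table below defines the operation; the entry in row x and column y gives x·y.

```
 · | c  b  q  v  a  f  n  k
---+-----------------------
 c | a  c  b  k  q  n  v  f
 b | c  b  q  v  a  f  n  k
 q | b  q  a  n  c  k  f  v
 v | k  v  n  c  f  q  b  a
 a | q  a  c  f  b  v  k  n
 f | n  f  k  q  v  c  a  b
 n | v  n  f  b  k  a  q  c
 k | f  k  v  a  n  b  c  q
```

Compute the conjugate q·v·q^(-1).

The identity is b. In row q, the entry b sits in column c, so q^(-1) = c.
q·v = n
n·c = v

v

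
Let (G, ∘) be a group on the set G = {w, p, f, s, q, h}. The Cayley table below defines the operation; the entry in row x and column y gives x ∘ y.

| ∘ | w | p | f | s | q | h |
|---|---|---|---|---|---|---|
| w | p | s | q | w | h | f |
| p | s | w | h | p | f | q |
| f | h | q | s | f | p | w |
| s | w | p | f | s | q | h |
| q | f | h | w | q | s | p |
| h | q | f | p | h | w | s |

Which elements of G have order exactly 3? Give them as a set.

Identity is s. Compute the order of each non-identity element by repeated multiplication:
  w: w → p → s  (order 3)
  p: p → w → s  (order 3)
  f: f → s  (order 2)
  q: q → s  (order 2)
  h: h → s  (order 2)
Elements of order 3: {p, w}.
(Structurally, G here is isomorphic to the symmetric group S_3.)

{p, w}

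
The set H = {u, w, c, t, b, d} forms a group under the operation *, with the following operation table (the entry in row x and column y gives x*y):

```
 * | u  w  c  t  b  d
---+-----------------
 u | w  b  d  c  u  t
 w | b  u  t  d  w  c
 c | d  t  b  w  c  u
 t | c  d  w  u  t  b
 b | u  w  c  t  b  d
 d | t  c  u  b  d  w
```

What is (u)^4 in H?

u

u^1 = u
u^2 = u*u = w
u^3 = w*u = b
u^4 = b*u = u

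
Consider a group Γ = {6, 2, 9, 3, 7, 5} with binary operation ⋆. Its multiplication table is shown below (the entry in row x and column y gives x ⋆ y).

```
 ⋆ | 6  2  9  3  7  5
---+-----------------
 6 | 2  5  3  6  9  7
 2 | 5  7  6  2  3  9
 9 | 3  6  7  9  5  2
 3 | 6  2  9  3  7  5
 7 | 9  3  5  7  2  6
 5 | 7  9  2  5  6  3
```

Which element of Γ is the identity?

3

The identity e satisfies e ⋆ x = x for all x, so its row in the table reproduces the column headers.
Row 3 reads: 6, 2, 9, 3, 7, 5 — exactly the header order. So 3 is the identity.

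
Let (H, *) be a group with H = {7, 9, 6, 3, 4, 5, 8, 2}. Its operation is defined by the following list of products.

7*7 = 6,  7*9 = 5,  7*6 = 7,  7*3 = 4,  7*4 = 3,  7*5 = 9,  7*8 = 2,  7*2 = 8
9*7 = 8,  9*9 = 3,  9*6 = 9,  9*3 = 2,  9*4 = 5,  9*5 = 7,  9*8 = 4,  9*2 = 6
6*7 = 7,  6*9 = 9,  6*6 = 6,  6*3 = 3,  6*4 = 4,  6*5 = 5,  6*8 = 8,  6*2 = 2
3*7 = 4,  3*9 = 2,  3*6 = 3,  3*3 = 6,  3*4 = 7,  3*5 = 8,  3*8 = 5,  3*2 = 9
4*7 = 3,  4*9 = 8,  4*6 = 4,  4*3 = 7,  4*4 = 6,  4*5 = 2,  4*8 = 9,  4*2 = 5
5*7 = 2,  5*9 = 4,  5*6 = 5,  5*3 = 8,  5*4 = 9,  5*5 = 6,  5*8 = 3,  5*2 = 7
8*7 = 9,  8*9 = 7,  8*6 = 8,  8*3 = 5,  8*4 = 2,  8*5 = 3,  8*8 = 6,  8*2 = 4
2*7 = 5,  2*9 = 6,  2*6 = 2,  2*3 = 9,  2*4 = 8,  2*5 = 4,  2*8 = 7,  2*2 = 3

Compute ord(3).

2

The identity element is 6 (its row matches the header).
3^1 = 3
3^2 = 3*3 = 6
The first power of 3 equal to the identity is 3^2, so ord(3) = 2.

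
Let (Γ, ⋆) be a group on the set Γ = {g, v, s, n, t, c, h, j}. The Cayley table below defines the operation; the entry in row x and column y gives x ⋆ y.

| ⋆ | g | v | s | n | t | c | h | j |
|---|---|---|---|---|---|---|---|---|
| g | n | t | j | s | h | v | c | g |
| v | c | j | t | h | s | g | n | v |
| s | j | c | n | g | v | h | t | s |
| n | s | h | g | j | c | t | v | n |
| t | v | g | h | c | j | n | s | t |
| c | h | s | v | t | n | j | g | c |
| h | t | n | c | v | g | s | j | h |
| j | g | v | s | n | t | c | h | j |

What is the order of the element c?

The identity element is j (its row matches the header).
c^1 = c
c^2 = c ⋆ c = j
The first power of c equal to the identity is c^2, so ord(c) = 2.

2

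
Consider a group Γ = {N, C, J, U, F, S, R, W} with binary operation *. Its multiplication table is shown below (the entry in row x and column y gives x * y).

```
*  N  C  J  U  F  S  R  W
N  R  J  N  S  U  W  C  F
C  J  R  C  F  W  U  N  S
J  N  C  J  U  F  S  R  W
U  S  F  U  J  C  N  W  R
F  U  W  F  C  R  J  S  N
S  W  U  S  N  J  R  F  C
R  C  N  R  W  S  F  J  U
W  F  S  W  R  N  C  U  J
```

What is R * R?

Read row R, column R: R * R = J.

J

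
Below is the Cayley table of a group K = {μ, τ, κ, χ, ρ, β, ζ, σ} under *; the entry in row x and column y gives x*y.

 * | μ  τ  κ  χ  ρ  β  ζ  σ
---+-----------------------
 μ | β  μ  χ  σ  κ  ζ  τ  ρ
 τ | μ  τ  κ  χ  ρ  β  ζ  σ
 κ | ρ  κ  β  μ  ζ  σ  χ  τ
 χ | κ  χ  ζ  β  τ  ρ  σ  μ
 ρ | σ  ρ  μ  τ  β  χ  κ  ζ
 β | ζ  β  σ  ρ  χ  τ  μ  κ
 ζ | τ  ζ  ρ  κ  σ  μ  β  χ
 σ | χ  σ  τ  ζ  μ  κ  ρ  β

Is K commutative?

No

κ*ζ = χ but ζ*κ = ρ.
Since κ and ζ do not commute, K is not abelian.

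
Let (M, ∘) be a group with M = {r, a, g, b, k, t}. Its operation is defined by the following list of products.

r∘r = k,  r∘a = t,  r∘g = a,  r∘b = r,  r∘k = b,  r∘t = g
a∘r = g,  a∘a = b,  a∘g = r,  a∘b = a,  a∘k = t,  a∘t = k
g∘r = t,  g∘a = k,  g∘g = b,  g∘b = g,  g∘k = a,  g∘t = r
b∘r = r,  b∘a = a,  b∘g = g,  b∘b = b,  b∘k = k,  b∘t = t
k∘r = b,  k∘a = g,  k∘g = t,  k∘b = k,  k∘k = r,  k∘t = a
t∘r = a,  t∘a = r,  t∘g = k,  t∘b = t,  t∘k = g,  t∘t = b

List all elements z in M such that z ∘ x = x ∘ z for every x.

{b}

An element z is central iff its row equals its column in the table.
For k: k ∘ g = t ≠ a = g ∘ k, so k ∉ Z.
Checking each element this way leaves Z(M) = {b}.
(Structurally, M here is isomorphic to the symmetric group S_3.)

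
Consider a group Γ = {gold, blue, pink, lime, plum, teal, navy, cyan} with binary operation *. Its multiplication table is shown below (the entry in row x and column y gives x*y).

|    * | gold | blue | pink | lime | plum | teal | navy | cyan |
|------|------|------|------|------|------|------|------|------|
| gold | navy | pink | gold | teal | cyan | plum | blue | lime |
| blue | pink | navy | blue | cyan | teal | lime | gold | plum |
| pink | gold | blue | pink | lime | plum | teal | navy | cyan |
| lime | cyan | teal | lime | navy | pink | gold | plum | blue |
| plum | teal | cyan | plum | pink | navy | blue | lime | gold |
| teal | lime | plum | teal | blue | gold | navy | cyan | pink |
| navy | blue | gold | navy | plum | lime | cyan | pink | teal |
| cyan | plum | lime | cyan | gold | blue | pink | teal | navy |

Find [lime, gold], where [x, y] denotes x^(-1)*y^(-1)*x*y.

navy

Identity is pink; from the table lime^(-1) = plum and gold^(-1) = blue.
plum*blue = cyan
cyan*lime = gold
gold*gold = navy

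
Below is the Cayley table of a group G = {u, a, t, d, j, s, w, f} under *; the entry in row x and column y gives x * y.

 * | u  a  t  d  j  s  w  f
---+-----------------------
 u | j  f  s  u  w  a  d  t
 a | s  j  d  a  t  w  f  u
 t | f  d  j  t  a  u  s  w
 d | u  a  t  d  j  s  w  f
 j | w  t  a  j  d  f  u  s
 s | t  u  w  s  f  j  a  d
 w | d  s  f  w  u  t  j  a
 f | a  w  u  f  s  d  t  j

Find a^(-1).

t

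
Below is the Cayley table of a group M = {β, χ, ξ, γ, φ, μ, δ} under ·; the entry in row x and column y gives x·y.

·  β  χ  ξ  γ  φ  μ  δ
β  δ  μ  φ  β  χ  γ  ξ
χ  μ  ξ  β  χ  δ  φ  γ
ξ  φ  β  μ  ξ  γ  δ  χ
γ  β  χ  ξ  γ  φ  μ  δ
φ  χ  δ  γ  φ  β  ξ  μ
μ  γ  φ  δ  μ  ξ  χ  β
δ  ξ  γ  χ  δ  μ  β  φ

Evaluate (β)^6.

β^1 = β
β^2 = β·β = δ
β^3 = δ·β = ξ
β^4 = ξ·β = φ
β^5 = φ·β = χ
β^6 = χ·β = μ

μ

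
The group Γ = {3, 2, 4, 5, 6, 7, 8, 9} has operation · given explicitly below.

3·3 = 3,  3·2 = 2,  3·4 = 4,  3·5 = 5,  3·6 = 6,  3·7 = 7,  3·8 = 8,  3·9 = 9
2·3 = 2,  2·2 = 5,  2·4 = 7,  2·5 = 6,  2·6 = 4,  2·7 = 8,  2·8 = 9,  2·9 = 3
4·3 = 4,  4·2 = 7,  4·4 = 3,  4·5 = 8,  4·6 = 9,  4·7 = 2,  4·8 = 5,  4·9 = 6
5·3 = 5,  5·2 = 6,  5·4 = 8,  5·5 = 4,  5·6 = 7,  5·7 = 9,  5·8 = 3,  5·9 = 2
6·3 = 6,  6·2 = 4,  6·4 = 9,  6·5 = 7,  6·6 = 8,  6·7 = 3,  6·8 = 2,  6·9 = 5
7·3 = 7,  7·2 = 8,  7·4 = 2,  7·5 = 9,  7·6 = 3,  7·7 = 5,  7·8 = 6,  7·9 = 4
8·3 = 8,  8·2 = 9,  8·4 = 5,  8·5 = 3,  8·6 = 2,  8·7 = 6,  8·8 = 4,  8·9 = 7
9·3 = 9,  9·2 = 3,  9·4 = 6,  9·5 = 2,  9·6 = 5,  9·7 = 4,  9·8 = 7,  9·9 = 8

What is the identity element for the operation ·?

3

The identity e satisfies e·x = x for all x, so its row in the table reproduces the column headers.
Row 3 reads: 3, 2, 4, 5, 6, 7, 8, 9 — exactly the header order. So 3 is the identity.
(Structurally, Γ here is isomorphic to the cyclic group Z_8.)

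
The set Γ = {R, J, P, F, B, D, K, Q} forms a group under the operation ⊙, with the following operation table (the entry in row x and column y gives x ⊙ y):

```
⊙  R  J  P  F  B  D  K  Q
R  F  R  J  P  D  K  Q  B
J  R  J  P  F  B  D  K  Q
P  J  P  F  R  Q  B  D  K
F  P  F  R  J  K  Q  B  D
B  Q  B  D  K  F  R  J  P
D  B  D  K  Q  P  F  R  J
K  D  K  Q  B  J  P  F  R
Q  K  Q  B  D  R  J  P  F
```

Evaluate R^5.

R^1 = R
R^2 = R ⊙ R = F
R^3 = F ⊙ R = P
R^4 = P ⊙ R = J
R^5 = J ⊙ R = R

R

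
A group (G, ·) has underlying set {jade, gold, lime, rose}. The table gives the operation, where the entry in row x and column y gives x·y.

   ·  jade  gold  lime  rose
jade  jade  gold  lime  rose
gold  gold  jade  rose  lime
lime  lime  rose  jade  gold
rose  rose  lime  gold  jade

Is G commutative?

Yes

Check whether the table is symmetric across its main diagonal.
Every entry (row x, col y) equals the entry (row y, col x), so G is abelian.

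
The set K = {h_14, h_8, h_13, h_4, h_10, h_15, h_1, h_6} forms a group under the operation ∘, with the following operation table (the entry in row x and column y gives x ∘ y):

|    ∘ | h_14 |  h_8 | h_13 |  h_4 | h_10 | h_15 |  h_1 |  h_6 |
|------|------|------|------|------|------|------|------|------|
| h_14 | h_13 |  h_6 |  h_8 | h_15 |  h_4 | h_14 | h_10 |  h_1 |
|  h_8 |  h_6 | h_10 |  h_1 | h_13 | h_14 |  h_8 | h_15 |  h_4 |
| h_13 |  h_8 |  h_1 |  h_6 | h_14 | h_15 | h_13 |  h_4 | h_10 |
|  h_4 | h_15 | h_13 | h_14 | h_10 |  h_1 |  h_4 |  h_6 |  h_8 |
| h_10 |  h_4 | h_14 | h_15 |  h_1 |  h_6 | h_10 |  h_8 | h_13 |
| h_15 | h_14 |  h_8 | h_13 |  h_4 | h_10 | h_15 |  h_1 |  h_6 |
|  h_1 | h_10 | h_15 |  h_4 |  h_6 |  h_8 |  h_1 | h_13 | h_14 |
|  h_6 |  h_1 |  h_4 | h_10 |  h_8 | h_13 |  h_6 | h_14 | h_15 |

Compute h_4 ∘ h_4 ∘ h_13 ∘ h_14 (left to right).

h_14

h_4 ∘ h_4 = h_10
h_10 ∘ h_13 = h_15
h_15 ∘ h_14 = h_14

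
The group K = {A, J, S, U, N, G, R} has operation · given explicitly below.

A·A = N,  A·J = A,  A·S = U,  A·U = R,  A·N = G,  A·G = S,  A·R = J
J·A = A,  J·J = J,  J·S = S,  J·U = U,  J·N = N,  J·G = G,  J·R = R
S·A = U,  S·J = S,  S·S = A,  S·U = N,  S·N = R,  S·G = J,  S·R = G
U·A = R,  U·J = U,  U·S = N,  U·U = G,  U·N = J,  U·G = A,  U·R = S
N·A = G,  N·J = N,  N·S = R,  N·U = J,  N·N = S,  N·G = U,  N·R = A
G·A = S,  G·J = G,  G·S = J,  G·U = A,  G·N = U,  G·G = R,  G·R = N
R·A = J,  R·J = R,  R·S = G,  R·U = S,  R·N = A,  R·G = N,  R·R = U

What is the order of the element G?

The identity element is J (its row matches the header).
G^1 = G
G^2 = G·G = R
G^3 = R·G = N
G^4 = N·G = U
G^5 = U·G = A
G^6 = A·G = S
G^7 = S·G = J
The first power of G equal to the identity is G^7, so ord(G) = 7.
(Structurally, K here is isomorphic to the cyclic group Z_7.)

7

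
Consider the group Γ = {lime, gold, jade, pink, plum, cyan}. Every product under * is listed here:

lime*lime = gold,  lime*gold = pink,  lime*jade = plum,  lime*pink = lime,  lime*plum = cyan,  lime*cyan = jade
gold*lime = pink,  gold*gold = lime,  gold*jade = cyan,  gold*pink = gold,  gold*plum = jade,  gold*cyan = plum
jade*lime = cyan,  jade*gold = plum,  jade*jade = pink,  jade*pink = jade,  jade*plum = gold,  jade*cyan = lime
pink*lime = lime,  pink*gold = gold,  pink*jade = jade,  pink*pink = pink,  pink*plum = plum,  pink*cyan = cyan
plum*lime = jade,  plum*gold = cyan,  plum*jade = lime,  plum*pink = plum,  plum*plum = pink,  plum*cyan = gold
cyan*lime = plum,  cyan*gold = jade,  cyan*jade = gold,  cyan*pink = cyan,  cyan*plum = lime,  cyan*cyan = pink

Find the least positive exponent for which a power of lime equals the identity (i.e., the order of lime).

The identity element is pink (its row matches the header).
lime^1 = lime
lime^2 = lime*lime = gold
lime^3 = gold*lime = pink
The first power of lime equal to the identity is lime^3, so ord(lime) = 3.

3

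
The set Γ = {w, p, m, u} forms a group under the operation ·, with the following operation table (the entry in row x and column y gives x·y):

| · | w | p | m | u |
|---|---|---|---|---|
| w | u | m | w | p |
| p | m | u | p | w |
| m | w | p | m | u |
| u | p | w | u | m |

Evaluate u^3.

u

u^1 = u
u^2 = u·u = m
u^3 = m·u = u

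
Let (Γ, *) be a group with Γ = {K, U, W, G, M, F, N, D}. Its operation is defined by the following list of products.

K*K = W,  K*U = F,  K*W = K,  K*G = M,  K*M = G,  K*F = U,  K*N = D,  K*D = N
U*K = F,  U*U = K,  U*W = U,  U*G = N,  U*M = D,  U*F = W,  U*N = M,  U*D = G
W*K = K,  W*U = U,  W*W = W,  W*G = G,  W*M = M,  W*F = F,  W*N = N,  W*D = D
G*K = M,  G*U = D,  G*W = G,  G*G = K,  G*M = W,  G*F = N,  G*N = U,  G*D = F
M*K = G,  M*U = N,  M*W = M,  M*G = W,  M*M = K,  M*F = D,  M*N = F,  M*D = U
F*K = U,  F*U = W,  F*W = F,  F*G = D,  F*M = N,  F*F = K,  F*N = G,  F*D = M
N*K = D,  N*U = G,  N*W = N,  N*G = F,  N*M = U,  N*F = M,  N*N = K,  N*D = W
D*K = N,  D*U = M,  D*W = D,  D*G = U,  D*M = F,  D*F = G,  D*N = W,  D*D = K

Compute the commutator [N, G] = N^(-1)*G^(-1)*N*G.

Identity is W; from the table N^(-1) = D and G^(-1) = M.
D*M = F
F*N = G
G*G = K

K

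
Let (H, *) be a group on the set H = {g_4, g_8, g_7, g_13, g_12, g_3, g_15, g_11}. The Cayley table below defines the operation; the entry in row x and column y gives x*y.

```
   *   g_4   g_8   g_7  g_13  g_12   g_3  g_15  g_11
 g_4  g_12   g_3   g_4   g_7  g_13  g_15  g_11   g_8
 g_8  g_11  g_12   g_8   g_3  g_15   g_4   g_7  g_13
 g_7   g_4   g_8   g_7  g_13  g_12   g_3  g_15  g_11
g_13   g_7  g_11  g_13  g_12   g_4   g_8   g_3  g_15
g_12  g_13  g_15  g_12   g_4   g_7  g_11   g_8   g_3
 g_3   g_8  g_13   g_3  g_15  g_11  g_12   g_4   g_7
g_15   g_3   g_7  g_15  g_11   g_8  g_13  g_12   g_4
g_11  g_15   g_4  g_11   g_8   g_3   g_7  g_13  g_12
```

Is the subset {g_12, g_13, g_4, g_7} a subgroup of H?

{g_12, g_13, g_4, g_7} contains the identity g_7.
Checking products: every product of two elements of {g_12, g_13, g_4, g_7} (read from the table) lies in {g_12, g_13, g_4, g_7}, so the set is closed.
In a finite group, a nonempty closed subset is a subgroup. So {g_12, g_13, g_4, g_7} ≤ H.

Yes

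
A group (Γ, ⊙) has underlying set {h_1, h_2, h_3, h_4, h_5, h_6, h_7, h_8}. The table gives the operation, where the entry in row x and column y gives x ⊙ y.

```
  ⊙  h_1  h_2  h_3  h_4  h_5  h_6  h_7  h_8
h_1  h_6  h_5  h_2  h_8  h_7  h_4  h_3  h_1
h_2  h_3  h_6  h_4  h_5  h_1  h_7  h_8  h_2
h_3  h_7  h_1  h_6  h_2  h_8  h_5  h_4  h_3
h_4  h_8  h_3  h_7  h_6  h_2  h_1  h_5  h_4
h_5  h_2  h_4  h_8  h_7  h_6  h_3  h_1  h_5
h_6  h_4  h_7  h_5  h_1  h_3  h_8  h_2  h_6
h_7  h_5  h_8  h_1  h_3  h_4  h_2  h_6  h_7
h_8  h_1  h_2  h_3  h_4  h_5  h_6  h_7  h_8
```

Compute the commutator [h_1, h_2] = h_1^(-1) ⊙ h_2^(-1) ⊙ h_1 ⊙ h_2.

h_6

Identity is h_8; from the table h_1^(-1) = h_4 and h_2^(-1) = h_7.
h_4 ⊙ h_7 = h_5
h_5 ⊙ h_1 = h_2
h_2 ⊙ h_2 = h_6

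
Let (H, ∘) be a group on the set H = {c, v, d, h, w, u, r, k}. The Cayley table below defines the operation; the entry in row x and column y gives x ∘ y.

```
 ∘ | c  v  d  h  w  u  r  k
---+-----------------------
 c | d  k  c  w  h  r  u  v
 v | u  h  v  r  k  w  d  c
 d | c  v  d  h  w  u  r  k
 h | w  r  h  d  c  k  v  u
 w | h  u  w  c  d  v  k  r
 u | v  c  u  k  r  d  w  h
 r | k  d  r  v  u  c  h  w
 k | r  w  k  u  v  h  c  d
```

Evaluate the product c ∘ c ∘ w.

w

c ∘ c = d
d ∘ w = w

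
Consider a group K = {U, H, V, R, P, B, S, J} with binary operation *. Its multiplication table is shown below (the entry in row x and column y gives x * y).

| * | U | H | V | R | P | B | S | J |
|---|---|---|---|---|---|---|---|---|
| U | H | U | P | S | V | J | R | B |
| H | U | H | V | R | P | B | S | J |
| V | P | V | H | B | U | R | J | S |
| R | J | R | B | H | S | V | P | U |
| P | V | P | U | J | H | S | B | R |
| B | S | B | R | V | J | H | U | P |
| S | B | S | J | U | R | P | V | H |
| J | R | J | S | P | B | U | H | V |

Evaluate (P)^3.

P^1 = P
P^2 = P * P = H
P^3 = H * P = P

P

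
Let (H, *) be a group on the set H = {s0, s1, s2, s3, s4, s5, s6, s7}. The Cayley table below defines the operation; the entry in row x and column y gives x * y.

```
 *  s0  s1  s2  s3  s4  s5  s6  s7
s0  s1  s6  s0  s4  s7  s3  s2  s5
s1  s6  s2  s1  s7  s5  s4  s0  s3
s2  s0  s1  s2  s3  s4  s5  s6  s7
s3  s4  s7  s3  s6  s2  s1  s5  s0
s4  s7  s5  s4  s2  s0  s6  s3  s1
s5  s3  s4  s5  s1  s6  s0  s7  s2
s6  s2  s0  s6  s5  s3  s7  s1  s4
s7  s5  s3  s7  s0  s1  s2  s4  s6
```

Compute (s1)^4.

s2

s1^1 = s1
s1^2 = s1 * s1 = s2
s1^3 = s2 * s1 = s1
s1^4 = s1 * s1 = s2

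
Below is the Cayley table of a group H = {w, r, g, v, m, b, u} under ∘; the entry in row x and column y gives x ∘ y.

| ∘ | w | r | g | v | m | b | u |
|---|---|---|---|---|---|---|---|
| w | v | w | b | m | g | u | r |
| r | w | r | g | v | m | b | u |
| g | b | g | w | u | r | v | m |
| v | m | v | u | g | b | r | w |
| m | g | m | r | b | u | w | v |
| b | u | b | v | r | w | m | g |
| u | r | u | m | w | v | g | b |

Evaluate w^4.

g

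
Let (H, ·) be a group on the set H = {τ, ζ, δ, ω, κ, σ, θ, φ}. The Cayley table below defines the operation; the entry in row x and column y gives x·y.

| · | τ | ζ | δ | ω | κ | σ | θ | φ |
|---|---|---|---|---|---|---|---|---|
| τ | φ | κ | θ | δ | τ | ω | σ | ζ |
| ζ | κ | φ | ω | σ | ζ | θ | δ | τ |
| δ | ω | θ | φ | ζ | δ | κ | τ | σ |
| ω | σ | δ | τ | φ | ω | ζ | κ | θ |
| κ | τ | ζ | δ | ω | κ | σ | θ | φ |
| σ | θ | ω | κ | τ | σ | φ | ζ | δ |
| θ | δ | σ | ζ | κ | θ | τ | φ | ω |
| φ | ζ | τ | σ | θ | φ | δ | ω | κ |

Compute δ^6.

φ

δ^1 = δ
δ^2 = δ·δ = φ
δ^3 = φ·δ = σ
δ^4 = σ·δ = κ
δ^5 = κ·δ = δ
δ^6 = δ·δ = φ
(Structurally, H here is isomorphic to the quaternion group Q_8.)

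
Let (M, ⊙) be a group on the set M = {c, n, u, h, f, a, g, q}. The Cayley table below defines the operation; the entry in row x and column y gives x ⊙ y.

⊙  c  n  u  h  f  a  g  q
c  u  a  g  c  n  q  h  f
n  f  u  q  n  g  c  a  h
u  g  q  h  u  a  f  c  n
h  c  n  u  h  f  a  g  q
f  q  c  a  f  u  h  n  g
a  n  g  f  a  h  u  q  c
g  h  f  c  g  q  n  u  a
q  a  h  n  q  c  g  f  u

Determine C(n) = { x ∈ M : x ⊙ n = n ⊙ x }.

Compare row n with column n entry by entry.
q ⊙ n = h = n ⊙ q, so q commutes with n.
c ⊙ n = a but n ⊙ c = f, so c does not.
Collecting the elements that commute with n: C(n) = {h, n, q, u}.

{h, n, q, u}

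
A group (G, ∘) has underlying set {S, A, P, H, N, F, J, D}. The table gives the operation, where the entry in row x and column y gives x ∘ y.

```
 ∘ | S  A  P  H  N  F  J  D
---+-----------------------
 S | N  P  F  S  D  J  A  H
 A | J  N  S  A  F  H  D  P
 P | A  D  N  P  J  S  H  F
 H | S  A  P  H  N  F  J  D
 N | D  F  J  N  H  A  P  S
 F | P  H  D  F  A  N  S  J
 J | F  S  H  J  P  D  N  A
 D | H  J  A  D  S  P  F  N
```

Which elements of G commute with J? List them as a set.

{H, J, N, P}

Compare row J with column J entry by entry.
N ∘ J = P = J ∘ N, so N commutes with J.
D ∘ J = F but J ∘ D = A, so D does not.
Collecting the elements that commute with J: C(J) = {H, J, N, P}.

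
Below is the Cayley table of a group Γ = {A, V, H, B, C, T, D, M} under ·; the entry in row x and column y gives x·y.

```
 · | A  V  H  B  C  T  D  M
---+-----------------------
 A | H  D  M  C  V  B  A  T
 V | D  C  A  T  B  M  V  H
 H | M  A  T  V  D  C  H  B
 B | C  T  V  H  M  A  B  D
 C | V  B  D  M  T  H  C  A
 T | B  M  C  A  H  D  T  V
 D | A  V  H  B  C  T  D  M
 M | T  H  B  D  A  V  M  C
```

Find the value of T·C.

H

Read row T, column C: T·C = H.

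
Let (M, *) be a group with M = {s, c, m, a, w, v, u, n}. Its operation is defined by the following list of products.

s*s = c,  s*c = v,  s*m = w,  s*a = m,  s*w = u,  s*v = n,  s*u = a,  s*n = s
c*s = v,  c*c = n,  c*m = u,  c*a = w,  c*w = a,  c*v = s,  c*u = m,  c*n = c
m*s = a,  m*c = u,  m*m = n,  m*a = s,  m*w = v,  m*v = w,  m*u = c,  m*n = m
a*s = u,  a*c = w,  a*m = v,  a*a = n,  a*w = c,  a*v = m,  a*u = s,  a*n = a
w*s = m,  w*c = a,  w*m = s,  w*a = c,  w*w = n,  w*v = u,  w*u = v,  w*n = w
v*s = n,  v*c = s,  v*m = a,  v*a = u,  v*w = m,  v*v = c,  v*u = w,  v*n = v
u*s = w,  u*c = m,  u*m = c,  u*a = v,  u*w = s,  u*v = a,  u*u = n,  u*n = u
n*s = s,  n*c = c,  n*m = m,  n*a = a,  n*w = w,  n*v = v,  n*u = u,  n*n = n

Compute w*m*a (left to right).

w*m = s
s*a = m
(Structurally, M here is isomorphic to the dihedral group D_4.)

m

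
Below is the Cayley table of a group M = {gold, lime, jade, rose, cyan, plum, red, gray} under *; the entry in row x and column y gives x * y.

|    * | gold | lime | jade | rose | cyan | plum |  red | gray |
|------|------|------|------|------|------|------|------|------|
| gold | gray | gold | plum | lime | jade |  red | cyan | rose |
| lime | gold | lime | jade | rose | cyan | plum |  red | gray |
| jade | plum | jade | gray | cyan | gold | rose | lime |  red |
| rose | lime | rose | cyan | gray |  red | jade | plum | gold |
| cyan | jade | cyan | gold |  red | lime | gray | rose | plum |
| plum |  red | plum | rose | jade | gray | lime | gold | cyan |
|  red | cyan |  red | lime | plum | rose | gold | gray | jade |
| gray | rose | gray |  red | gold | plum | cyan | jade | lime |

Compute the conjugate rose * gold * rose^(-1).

The identity is lime. In row rose, the entry lime sits in column gold, so rose^(-1) = gold.
rose * gold = lime
lime * gold = gold
(Structurally, M here is isomorphic to Z_2 x Z_4.)

gold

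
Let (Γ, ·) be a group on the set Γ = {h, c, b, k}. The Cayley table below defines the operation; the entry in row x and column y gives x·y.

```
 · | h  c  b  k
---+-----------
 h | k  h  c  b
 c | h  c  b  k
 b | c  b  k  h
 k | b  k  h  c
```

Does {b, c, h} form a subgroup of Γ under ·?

h·h = k, which is not in {b, c, h}.
The subset is not closed under ·, so it is not a subgroup.

No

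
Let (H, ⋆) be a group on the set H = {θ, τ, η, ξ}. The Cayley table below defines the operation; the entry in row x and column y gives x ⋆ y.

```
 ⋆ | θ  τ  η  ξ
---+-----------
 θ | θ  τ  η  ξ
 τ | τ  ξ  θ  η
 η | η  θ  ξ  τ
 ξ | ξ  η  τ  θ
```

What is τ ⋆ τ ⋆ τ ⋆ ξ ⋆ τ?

τ ⋆ τ = ξ
ξ ⋆ τ = η
η ⋆ ξ = τ
τ ⋆ τ = ξ
(Structurally, H here is isomorphic to the cyclic group Z_4.)

ξ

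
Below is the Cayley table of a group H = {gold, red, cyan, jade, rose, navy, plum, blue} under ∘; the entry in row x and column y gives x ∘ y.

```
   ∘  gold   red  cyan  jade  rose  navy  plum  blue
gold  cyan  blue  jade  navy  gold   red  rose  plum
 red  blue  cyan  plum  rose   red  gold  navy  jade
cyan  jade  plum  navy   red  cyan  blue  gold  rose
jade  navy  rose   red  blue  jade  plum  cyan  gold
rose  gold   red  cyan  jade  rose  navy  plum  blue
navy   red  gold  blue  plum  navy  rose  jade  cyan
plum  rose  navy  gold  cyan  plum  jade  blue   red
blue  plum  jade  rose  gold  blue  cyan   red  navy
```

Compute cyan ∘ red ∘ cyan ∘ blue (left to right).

plum

cyan ∘ red = plum
plum ∘ cyan = gold
gold ∘ blue = plum
(Structurally, H here is isomorphic to the cyclic group Z_8.)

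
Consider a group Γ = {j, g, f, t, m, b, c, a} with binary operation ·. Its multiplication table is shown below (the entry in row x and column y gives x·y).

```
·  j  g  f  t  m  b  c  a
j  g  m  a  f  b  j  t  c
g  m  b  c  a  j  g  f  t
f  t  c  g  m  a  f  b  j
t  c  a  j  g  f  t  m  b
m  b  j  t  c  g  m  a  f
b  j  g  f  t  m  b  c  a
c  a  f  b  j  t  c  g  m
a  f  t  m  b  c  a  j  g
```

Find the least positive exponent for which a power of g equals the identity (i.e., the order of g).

2

The identity element is b (its row matches the header).
g^1 = g
g^2 = g·g = b
The first power of g equal to the identity is g^2, so ord(g) = 2.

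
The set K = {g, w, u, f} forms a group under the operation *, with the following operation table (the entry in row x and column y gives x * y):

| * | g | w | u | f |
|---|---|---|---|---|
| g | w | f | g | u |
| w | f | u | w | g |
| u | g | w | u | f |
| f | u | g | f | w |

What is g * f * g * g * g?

f

g * f = u
u * g = g
g * g = w
w * g = f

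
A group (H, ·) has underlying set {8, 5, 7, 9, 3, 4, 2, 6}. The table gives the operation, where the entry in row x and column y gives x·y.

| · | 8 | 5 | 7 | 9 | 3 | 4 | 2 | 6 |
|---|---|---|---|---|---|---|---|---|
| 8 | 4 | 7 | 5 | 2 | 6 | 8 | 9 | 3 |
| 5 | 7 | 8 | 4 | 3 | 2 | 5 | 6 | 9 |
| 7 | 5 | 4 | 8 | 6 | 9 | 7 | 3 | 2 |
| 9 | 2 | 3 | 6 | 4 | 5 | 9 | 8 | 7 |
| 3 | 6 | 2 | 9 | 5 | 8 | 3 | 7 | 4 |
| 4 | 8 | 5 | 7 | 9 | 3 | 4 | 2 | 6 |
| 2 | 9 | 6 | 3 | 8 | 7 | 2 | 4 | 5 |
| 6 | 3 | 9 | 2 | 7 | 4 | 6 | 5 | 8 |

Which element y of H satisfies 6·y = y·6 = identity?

3

First locate the identity: row 4 matches the header, so 4 is the identity.
Scan row 6 for 4: 6·3 = 4. Hence 6^(-1) = 3.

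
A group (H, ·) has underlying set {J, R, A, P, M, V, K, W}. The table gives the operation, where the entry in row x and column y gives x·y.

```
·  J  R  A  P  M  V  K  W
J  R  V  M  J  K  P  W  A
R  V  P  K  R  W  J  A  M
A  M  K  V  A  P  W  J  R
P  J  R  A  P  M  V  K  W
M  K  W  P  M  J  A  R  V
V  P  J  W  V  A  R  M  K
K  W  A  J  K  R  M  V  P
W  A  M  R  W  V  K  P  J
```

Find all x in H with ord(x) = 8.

{A, K, M, W}

Identity is P. Compute the order of each non-identity element by repeated multiplication:
  J: J → R → V → P  (order 4)
  R: R → P  (order 2)
  A: A → V → W → R → K → J → M → P  (order 8)
  M: M → J → K → R → W → V → A → P  (order 8)
  V: V → R → J → P  (order 4)
  K: K → V → M → R → A → J → W → P  (order 8)
  W: W → J → A → R → M → V → K → P  (order 8)
Elements of order 8: {A, K, M, W}.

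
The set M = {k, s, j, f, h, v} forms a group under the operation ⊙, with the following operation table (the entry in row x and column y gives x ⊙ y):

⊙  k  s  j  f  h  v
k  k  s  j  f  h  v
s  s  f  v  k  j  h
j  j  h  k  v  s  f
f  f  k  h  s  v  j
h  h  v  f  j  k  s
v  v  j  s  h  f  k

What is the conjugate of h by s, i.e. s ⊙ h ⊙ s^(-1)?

v

The identity is k. In row s, the entry k sits in column f, so s^(-1) = f.
s ⊙ h = j
j ⊙ f = v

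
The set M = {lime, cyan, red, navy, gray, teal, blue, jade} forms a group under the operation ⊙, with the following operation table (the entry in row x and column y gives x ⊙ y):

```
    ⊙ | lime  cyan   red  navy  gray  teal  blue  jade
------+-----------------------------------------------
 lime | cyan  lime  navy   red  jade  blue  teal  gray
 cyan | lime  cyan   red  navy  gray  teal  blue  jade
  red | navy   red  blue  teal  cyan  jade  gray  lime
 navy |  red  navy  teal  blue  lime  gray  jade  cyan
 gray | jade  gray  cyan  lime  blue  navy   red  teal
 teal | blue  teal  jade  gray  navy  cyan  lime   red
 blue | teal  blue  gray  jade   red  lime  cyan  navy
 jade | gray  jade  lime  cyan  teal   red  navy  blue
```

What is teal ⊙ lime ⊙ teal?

teal ⊙ lime = blue
blue ⊙ teal = lime

lime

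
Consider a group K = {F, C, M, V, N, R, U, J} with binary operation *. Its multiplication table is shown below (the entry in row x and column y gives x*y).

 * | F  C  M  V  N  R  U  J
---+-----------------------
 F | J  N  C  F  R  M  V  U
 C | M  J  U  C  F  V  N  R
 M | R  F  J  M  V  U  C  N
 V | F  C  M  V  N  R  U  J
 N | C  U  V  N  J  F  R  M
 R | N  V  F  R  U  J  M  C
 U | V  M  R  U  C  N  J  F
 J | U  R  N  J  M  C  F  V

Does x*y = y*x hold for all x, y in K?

No

M*R = U but R*M = F.
Since M and R do not commute, K is not abelian.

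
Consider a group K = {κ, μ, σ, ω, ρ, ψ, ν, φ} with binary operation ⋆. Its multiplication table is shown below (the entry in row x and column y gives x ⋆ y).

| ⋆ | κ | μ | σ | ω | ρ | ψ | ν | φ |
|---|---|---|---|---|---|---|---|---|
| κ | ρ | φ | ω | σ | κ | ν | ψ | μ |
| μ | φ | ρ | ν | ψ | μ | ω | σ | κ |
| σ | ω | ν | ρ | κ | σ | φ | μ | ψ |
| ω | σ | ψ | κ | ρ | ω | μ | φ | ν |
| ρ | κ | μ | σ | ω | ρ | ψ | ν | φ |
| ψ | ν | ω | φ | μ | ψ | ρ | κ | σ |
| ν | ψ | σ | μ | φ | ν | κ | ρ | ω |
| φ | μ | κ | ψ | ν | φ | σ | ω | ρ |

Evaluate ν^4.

ρ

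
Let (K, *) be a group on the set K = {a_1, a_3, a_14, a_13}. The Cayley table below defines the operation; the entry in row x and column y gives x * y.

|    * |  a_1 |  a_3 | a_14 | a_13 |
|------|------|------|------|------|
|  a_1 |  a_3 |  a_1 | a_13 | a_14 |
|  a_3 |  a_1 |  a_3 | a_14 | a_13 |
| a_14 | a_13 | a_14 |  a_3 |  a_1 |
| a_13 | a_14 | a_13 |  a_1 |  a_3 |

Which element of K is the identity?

The identity e satisfies e * x = x for all x, so its row in the table reproduces the column headers.
Row a_3 reads: a_1, a_3, a_14, a_13 — exactly the header order. So a_3 is the identity.

a_3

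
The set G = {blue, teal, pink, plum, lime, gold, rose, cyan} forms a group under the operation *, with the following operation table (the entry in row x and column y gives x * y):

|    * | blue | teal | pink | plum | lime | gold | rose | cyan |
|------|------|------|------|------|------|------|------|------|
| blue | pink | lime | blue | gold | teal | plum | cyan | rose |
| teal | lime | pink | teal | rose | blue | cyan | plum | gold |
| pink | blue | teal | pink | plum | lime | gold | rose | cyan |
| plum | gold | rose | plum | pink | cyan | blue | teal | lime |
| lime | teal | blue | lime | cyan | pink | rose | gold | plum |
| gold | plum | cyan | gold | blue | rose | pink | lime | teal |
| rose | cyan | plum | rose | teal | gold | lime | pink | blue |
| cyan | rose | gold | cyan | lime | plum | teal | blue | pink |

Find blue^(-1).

First locate the identity: row pink matches the header, so pink is the identity.
Scan row blue for pink: blue * blue = pink. Hence blue^(-1) = blue.
(Structurally, G here is isomorphic to the elementary abelian group (Z_2)^3.)

blue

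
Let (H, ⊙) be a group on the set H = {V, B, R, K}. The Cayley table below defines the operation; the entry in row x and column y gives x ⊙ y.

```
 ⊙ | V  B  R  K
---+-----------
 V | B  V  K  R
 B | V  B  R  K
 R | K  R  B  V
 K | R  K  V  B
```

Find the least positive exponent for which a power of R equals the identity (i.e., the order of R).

2

The identity element is B (its row matches the header).
R^1 = R
R^2 = R ⊙ R = B
The first power of R equal to the identity is R^2, so ord(R) = 2.
(Structurally, H here is isomorphic to the Klein four-group V_4.)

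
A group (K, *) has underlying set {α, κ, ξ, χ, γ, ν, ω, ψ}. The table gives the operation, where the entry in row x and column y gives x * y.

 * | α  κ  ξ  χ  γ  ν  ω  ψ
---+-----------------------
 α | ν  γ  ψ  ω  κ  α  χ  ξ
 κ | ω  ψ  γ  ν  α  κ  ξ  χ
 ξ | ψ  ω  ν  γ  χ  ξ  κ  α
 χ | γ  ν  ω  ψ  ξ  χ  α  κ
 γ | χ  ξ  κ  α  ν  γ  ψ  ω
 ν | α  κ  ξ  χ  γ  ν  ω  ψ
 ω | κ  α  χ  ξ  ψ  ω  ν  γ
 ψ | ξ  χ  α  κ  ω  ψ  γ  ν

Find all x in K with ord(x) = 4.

{κ, χ}

Identity is ν. Compute the order of each non-identity element by repeated multiplication:
  α: α → ν  (order 2)
  κ: κ → ψ → χ → ν  (order 4)
  ξ: ξ → ν  (order 2)
  χ: χ → ψ → κ → ν  (order 4)
  γ: γ → ν  (order 2)
  ω: ω → ν  (order 2)
  ψ: ψ → ν  (order 2)
Elements of order 4: {κ, χ}.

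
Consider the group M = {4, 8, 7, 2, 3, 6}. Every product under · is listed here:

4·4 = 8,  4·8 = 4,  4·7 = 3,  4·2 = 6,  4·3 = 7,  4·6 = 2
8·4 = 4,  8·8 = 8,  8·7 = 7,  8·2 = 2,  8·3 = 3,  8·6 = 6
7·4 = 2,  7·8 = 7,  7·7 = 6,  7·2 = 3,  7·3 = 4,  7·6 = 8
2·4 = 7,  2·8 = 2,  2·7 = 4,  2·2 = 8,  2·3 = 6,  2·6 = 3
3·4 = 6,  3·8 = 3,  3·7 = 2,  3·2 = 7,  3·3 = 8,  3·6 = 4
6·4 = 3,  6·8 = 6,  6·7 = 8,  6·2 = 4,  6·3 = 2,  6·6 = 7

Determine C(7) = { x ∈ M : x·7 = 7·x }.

Compare row 7 with column 7 entry by entry.
6·7 = 8 = 7·6, so 6 commutes with 7.
4·7 = 3 but 7·4 = 2, so 4 does not.
Collecting the elements that commute with 7: C(7) = {6, 7, 8}.

{6, 7, 8}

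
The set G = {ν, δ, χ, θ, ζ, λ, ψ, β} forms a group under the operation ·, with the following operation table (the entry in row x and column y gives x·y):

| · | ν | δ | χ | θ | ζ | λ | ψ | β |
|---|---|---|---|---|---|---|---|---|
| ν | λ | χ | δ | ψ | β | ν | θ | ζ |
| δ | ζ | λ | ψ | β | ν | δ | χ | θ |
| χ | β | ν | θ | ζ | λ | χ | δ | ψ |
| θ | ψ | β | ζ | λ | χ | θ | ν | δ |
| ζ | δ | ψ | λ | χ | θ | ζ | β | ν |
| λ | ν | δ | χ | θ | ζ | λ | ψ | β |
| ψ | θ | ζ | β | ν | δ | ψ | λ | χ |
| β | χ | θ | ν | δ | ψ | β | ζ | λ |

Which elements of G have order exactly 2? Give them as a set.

{β, δ, θ, ν, ψ}

Identity is λ. Compute the order of each non-identity element by repeated multiplication:
  ν: ν → λ  (order 2)
  δ: δ → λ  (order 2)
  χ: χ → θ → ζ → λ  (order 4)
  θ: θ → λ  (order 2)
  ζ: ζ → θ → χ → λ  (order 4)
  ψ: ψ → λ  (order 2)
  β: β → λ  (order 2)
Elements of order 2: {β, δ, θ, ν, ψ}.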